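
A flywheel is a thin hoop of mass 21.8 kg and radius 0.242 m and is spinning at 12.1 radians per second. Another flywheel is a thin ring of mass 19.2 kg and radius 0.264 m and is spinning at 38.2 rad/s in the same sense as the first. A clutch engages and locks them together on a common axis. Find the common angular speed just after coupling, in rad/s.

No external torque acts about the common axis, so total angular momentum is conserved.
Moments of inertia: I_A = (21.8)(0.242)² = 1.277 kg·m²; I_B = (19.2)(0.264)² = 1.338 kg·m².
Taking A's sense as positive: L = (1.277)(12.1) + (1.338)(38.2) = 66.57 kg·m²·rad/s.
Combined I = 1.277 + 1.338 = 2.615 kg·m².
ω_f = L / I = 66.57 / 2.615 = 25.46 rad/s.

|ω_f| ≈ 25.5 rad/s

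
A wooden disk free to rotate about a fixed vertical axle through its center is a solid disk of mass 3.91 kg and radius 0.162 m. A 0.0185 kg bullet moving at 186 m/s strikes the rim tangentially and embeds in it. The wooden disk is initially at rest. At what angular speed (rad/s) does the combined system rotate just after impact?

About the axle the impulsive forces during the collision are internal, so angular momentum about that axis is conserved.
I_p = ½(3.91)(0.162)² = 0.05131 kg·m². Taking the sense of the bullet's angular momentum as positive, L_{bullet} = m v R = (0.0185)(186)(0.162) = 0.5574 kg·m²/s.
L_i = 0 + 0.5574 = 0.5574 kg·m²/s.
After sticking, I_f = I_p + m R² = 0.05131 + (0.0185)(0.162)² = 0.05179 kg·m².
ω_f = L_i / I_f = 0.5574 / 0.05179 = 10.76 rad/s.

|ω_f| ≈ 10.8 rad/s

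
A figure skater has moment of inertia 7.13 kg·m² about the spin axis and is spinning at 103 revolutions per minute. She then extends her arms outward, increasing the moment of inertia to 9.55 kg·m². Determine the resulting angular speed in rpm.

No external torque acts about the spin axis, so angular momentum is conserved.
ω₂ = I₁ω₁ / I₂ = (7.130)(103 rpm) / (9.550) = 76.90 rpm.

ω₂ ≈ 76.9 rpm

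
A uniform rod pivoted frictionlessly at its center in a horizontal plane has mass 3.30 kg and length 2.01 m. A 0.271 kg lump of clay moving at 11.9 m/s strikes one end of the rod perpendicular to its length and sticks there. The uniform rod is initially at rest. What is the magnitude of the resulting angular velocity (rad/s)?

|ω_f| ≈ 2.34 rad/s

The axle reaction passes through the pivot and exerts no torque about it; angular momentum about the pivot is conserved through the impact.
I_p = (1/12)(3.30)(2.01)² = 1.111 kg·m². Taking the sense of the lump of clay's angular momentum as positive, L_{lump} = m v R = (0.271)(11.9)(2.01/2) = 3.241 kg·m²/s.
L_i = 0 + 3.241 = 3.241 kg·m²/s.
After sticking, I_f = I_p + m R² = 1.111 + (0.271)(2.01/2)² = 1.385 kg·m².
ω_f = L_i / I_f = 3.241 / 1.385 = 2.341 rad/s.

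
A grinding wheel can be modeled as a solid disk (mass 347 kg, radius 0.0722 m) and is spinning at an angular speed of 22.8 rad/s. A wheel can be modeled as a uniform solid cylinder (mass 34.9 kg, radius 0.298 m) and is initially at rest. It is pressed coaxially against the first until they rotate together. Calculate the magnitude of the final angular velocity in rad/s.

|ω_f| ≈ 8.40 rad/s

The coupling torques are internal; angular momentum about the shared axis is conserved.
Moments of inertia: I_A = ½(347)(0.0722)² = 0.9044 kg·m²; I_B = ½(34.9)(0.298)² = 1.550 kg·m².
Taking A's sense as positive: L = (0.9044)(22.8) = 20.62 kg·m²·rad/s.
Combined I = 0.9044 + 1.550 = 2.454 kg·m².
ω_f = L / I = 20.62 / 2.454 = 8.403 rad/s.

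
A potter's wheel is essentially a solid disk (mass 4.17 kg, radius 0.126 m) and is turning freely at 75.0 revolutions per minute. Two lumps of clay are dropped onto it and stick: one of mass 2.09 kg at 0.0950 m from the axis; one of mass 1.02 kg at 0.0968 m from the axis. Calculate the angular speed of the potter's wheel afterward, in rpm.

No external torque acts about the axis; L_before = L_after.
I_p = ½(4.17)(0.126)² = 0.03310 kg·m².
Added inertia Σmr² = (2.09)(0.0950)² + (1.02)(0.0968)² = 0.02842 kg·m²; I_f = 0.03310 + 0.02842 = 0.06152 kg·m².
ω_f = I_p ω_i / I_f = (0.03310)(75.0) / 0.06152 = 40.35 rpm.

ω_f ≈ 40.4 rpm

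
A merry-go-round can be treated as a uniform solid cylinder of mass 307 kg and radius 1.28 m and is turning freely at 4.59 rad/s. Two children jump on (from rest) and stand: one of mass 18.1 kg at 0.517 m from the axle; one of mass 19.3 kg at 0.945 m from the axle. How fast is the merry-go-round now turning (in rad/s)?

ω_f ≈ 4.22 rad/s

No external torque acts about the axle; L_before = L_after.
I_p = ½(307)(1.28)² = 251.5 kg·m².
Added inertia Σmr² = (18.1)(0.517)² + (19.3)(0.945)² = 22.07 kg·m²; I_f = 251.5 + 22.07 = 273.6 kg·m².
ω_f = I_p ω_i / I_f = (251.5)(4.59) / 273.6 = 4.220 rad/s.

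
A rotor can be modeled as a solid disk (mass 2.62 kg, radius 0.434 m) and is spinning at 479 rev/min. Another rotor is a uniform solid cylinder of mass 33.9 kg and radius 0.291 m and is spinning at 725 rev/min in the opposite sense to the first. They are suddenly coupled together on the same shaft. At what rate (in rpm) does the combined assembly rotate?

|ω_f| ≈ 548 rpm

The coupling torques are internal; angular momentum about the shared axis is conserved.
Moments of inertia: I_A = ½(2.62)(0.434)² = 0.2467 kg·m²; I_B = ½(33.9)(0.291)² = 1.435 kg·m².
Taking A's sense as positive: L = (0.2467)(479) − (1.435)(725) = -922.4 kg·m²·rpm.
Combined I = 0.2467 + 1.435 = 1.682 kg·m².
ω_f = L / I = -922.4 / 1.682 = -548.4 rpm.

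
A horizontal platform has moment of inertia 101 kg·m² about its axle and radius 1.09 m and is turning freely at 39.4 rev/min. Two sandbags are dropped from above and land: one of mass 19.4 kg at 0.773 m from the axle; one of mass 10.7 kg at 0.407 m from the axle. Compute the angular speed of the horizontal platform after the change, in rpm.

ω_f ≈ 34.8 rpm

The added mass arrives with no angular momentum about the axle, and any external torque about the axle is negligible, so the system's angular momentum is conserved.
Added inertia Σmr² = (19.4)(0.773)² + (10.7)(0.407)² = 13.36 kg·m²; I_f = 101.0 + 13.36 = 114.4 kg·m².
ω_f = I_p ω_i / I_f = (101.0)(39.4) / 114.4 = 34.80 rpm.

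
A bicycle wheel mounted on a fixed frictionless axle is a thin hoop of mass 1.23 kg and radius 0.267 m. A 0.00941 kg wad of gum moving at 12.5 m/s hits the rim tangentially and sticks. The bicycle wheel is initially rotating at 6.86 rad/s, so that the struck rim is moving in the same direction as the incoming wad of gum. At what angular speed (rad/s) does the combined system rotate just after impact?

|ω_f| ≈ 7.16 rad/s

About the axle the impulsive forces during the collision are internal, so angular momentum about that axis is conserved.
I_p = (1.23)(0.267)² = 0.08769 kg·m². Taking the sense of the wad of gum's angular momentum as positive, L_{wad} = m v R = (0.00941)(12.5)(0.267) = 0.03141 kg·m²/s.
L_i = +I_p ω_p + m v R = +(0.08769)(6.86) + 0.03141 = 0.6329 kg·m²/s.
After sticking, I_f = I_p + m R² = 0.08769 + (0.00941)(0.267)² = 0.08836 kg·m².
ω_f = L_i / I_f = 0.6329 / 0.08836 = 7.163 rad/s.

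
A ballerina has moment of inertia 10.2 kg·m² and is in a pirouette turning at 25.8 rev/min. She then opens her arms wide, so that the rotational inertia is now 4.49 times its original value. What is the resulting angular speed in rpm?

ω₂ ≈ 5.75 rpm

No external torque acts about the spin axis, so angular momentum is conserved.
I₂ = 4.49 × 10.2 = 45.80 kg·m².
ω₂ = I₁ω₁ / I₂ = (10.20)(25.8 rpm) / (45.80) = 5.746 rpm.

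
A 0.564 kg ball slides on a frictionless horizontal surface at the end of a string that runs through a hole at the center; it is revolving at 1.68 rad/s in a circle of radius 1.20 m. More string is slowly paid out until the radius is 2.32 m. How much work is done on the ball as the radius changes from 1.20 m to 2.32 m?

The constraining force is radial, so m r² ω about the center is conserved.
ω₂ = ω₁ (r₁/r₂)² = (1.68)(1.20/2.32)² = 0.4495 rad/s.
W = ΔKE = ½m(v₂² − v₁²) = -0.8395 J.

W ≈ -0.839 J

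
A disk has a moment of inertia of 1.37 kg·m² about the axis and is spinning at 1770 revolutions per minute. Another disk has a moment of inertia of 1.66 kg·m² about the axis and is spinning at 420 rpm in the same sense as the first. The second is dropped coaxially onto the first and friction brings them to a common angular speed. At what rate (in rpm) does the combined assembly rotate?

The coupling torques are internal; angular momentum about the shared axis is conserved.
Taking A's sense as positive: L = (1.370)(1770) + (1.660)(420) = 3122 kg·m²·rpm.
Combined I = 1.370 + 1.660 = 3.030 kg·m².
ω_f = L / I = 3122 / 3.030 = 1030 rpm.

|ω_f| ≈ 1030 rpm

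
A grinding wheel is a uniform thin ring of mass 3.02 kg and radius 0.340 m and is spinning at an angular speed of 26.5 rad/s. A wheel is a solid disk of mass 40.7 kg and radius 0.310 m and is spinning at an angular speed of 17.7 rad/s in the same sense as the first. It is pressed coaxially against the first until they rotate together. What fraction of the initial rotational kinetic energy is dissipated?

No external torque acts about the common axis, so total angular momentum is conserved.
Moments of inertia: I_A = (3.02)(0.340)² = 0.3491 kg·m²; I_B = ½(40.7)(0.310)² = 1.956 kg·m².
Taking A's sense as positive: L = (0.3491)(26.5) + (1.956)(17.7) = 43.87 kg·m²·rad/s.
Combined I = 0.3491 + 1.956 = 2.305 kg·m².
ω_f = L / I = 43.87 / 2.305 = 19.03 rad/s.
KE_i = ½ΣIω² = 428.9 J; KE_f = ½(2.305)(19.03)² = 417.5 J.
Fraction dissipated = (KE_i − KE_f)/KE_i = 0.02674.

fraction ≈ 0.0267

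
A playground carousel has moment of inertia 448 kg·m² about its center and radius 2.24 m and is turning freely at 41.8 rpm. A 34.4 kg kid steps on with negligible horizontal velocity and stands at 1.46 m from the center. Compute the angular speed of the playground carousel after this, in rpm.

No external torque acts about the center; L_before = L_after.
Added inertia Σmr² = (34.4)(1.46)² = 73.33 kg·m²; I_f = 448.0 + 73.33 = 521.3 kg·m².
ω_f = I_p ω_i / I_f = (448.0)(41.8) / 521.3 = 35.92 rpm.

ω_f ≈ 35.9 rpm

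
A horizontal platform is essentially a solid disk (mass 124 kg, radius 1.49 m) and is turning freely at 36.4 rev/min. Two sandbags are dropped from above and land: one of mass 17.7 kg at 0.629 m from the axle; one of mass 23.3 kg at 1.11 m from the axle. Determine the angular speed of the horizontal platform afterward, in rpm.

ω_f ≈ 28.9 rpm

No external torque acts about the axle; L_before = L_after.
I_p = ½(124)(1.49)² = 137.6 kg·m².
Added inertia Σmr² = (17.7)(0.629)² + (23.3)(1.11)² = 35.71 kg·m²; I_f = 137.6 + 35.71 = 173.4 kg·m².
ω_f = I_p ω_i / I_f = (137.6)(36.4) / 173.4 = 28.90 rpm.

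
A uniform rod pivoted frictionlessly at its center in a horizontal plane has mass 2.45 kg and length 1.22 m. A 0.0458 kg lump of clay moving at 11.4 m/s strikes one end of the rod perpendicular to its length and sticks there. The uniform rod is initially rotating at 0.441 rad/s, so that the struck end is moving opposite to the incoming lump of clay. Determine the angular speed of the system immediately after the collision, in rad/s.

|ω_f| ≈ 0.575 rad/s

About the pivot the impulsive forces during the collision are internal, so angular momentum about that axis is conserved.
I_p = (1/12)(2.45)(1.22)² = 0.3039 kg·m². Taking the sense of the lump of clay's angular momentum as positive, L_{lump} = m v R = (0.0458)(11.4)(1.22/2) = 0.3185 kg·m²/s.
L_i = −I_p ω_p + m v R = −(0.3039)(0.441) + 0.3185 = 0.1845 kg·m²/s.
After sticking, I_f = I_p + m R² = 0.3039 + (0.0458)(1.22/2)² = 0.3209 kg·m².
ω_f = L_i / I_f = 0.1845 / 0.3209 = 0.5748 rad/s.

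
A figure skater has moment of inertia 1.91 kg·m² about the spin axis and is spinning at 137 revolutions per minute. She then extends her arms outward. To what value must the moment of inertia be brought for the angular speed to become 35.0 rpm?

I₂ ≈ 7.48 kg·m²

No external torque acts about the spin axis, so angular momentum is conserved.
I₂ = I₁ω₁ / ω₂ = (1.91)(137) / (35.0) = 7.476 kg·m².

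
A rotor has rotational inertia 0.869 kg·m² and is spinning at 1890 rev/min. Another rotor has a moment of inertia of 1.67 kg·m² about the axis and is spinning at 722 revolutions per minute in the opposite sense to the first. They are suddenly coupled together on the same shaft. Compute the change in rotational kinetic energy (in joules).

ΔKE ≈ -21400 J

The coupling torques are internal; angular momentum about the shared axis is conserved.
Taking A's sense as positive: L = (0.8690)(1890) − (1.670)(722) = 436.7 kg·m²·rpm.
Combined I = 0.8690 + 1.670 = 2.539 kg·m².
ω_f = L / I = 436.7 / 2.539 = 172.0 rpm.
KE_i = ½ΣIω² = 21790 J; KE_f = ½(2.539)(18.01)² = 411.8 J.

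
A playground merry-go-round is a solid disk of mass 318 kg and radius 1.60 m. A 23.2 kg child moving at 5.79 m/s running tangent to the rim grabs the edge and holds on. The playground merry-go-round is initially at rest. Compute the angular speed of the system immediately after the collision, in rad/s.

|ω_f| ≈ 0.461 rad/s

About the axle the impulsive forces during the collision are internal, so angular momentum about that axis is conserved.
I_p = ½(318)(1.60)² = 407.0 kg·m². Taking the sense of the child's angular momentum as positive, L_{child} = m v R = (23.2)(5.79)(1.60) = 214.9 kg·m²/s.
L_i = 0 + 214.9 = 214.9 kg·m²/s.
After sticking, I_f = I_p + m R² = 407.0 + (23.2)(1.60)² = 466.4 kg·m².
ω_f = L_i / I_f = 214.9 / 466.4 = 0.4608 rad/s.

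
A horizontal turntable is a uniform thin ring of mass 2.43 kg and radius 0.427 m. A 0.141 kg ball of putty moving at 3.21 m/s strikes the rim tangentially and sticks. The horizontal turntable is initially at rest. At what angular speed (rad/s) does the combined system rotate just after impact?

About the axle the impulsive forces during the collision are internal, so angular momentum about that axis is conserved.
I_p = (2.43)(0.427)² = 0.4431 kg·m². Taking the sense of the ball of putty's angular momentum as positive, L_{ball} = m v R = (0.141)(3.21)(0.427) = 0.1933 kg·m²/s.
L_i = 0 + 0.1933 = 0.1933 kg·m²/s.
After sticking, I_f = I_p + m R² = 0.4431 + (0.141)(0.427)² = 0.4688 kg·m².
ω_f = L_i / I_f = 0.1933 / 0.4688 = 0.4123 rad/s.

|ω_f| ≈ 0.412 rad/s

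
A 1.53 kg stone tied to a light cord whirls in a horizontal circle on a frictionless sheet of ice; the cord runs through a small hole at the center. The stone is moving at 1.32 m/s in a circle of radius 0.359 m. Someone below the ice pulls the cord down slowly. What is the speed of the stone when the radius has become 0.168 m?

The only horizontal force on the mass is along the cord (radial), so it exerts no torque about the hole and angular momentum m v r is conserved.
v₂ = v₁ r₁ / r₂ = (1.32)(0.359) / (0.168) = 2.821 m/s.

v₂ ≈ 2.82 m/s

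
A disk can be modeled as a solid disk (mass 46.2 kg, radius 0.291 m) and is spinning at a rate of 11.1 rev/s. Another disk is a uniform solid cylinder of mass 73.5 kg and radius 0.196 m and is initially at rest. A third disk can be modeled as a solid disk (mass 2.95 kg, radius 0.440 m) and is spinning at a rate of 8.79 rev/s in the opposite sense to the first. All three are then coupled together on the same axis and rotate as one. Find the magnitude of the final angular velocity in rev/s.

|ω_f| ≈ 5.26 rev/s

The coupling torques are internal; angular momentum about the shared axis is conserved.
Moments of inertia: I_A = ½(46.2)(0.291)² = 1.956 kg·m²; I_B = ½(73.5)(0.196)² = 1.412 kg·m²; I_C = ½(2.95)(0.440)² = 0.2856 kg·m².
Taking A's sense as positive: L = (1.956)(11.1) − (0.2856)(8.79) = 19.20 kg·m²·rev/s.
Combined I = 1.956 + 1.412 + 0.2856 = 3.653 kg·m².
ω_f = L / I = 19.20 / 3.653 = 5.256 rev/s.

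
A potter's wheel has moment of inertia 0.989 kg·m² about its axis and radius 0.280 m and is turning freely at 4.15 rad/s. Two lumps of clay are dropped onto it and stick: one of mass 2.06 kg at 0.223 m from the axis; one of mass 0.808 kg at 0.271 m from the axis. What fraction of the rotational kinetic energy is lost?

fraction ≈ 0.141

No external torque acts about the axis; L_before = L_after.
Added inertia Σmr² = (2.06)(0.223)² + (0.808)(0.271)² = 0.1618 kg·m²; I_f = 0.9890 + 0.1618 = 1.151 kg·m².
ω_f = I_p ω_i / I_f = (0.9890)(4.15) / 1.151 = 3.567 rad/s.
KE_i = ½(0.9890)(4.150 rad/s)² = 8.517 J; KE_f = ½(1.151)(3.567)² = 7.319 J.
Fraction lost = 0.1406.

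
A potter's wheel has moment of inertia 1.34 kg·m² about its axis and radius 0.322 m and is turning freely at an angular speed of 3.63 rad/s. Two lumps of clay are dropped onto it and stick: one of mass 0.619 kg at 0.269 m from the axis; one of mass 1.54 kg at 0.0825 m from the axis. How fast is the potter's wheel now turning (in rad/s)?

ω_f ≈ 3.49 rad/s

The added mass arrives with no angular momentum about the axis, and any external torque about the axis is negligible, so the system's angular momentum is conserved.
Added inertia Σmr² = (0.619)(0.269)² + (1.54)(0.0825)² = 0.05527 kg·m²; I_f = 1.340 + 0.05527 = 1.395 kg·m².
ω_f = I_p ω_i / I_f = (1.340)(3.63) / 1.395 = 3.486 rad/s.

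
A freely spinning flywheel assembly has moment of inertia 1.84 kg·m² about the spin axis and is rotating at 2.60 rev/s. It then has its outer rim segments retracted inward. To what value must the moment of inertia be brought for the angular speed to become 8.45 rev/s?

I₂ ≈ 0.566 kg·m²

Angular momentum about the spin axis is conserved since the torque about it is zero.
I₂ = I₁ω₁ / ω₂ = (1.84)(2.60) / (8.45) = 0.5662 kg·m².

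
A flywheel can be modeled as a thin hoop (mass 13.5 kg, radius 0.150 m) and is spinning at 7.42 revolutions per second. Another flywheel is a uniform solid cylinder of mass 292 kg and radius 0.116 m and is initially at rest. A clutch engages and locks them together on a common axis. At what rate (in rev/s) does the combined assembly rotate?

|ω_f| ≈ 0.994 rev/s

No external torque acts about the common axis, so total angular momentum is conserved.
Moments of inertia: I_A = (13.5)(0.150)² = 0.3037 kg·m²; I_B = ½(292)(0.116)² = 1.965 kg·m².
Taking A's sense as positive: L = (0.3037)(7.42) = 2.254 kg·m²·rev/s.
Combined I = 0.3037 + 1.965 = 2.268 kg·m².
ω_f = L / I = 2.254 / 2.268 = 0.9936 rev/s.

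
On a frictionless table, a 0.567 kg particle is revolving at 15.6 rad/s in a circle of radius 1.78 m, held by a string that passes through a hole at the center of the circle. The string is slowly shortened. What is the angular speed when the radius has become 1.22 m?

The constraining force is radial, so m r² ω about the center is conserved.
ω₂ = ω₁ (r₁/r₂)² = (15.6)(1.78/1.22)² = 33.21 rad/s.

ω₂ ≈ 33.2 rad/s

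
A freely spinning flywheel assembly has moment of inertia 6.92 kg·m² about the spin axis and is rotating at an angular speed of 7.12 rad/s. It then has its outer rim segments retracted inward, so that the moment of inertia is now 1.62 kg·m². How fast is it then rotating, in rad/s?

ω₂ ≈ 30.4 rad/s

With no external torque about the axis, L is conserved: I₁ω₁ = I₂ω₂.
ω₂ = I₁ω₁ / I₂ = (6.920)(7.12 rad/s) / (1.620) = 30.41 rad/s.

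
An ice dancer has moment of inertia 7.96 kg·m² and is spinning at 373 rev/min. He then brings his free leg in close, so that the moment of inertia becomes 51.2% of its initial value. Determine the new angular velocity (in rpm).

Angular momentum about the spin axis is conserved since the torque about it is zero.
I₂ = 0.512 × 7.96 = 4.076 kg·m².
ω₂ = I₁ω₁ / I₂ = (7.960)(373 rpm) / (4.076) = 728.5 rpm.

ω₂ ≈ 729 rpm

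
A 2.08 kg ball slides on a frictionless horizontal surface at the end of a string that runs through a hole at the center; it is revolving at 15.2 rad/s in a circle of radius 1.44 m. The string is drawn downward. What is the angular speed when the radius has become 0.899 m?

No torque about the axis ⇒ m r₁² ω₁ = m r₂² ω₂.
ω₂ = ω₁ (r₁/r₂)² = (15.2)(1.44/0.899)² = 39.00 rad/s.

ω₂ ≈ 39.0 rad/s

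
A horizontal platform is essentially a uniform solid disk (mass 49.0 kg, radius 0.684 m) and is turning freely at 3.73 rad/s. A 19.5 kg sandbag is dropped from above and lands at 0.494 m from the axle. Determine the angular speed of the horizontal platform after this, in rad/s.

No external torque acts about the axle; L_before = L_after.
I_p = ½(49.0)(0.684)² = 11.46 kg·m².
Added inertia Σmr² = (19.5)(0.494)² = 4.759 kg·m²; I_f = 11.46 + 4.759 = 16.22 kg·m².
ω_f = I_p ω_i / I_f = (11.46)(3.73) / 16.22 = 2.636 rad/s.

ω_f ≈ 2.64 rad/s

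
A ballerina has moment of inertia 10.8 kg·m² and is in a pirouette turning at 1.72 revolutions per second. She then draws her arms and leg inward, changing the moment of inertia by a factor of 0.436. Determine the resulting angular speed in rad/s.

With no external torque about the axis, L is conserved: I₁ω₁ = I₂ω₂.
I₂ = 0.436 × 10.8 = 4.709 kg·m².
ω₂ = I₁ω₁ / I₂ = (10.80)(1.72 rev/s) / (4.709) = 3.945 rev/s = 24.79 rad/s.

ω₂ ≈ 24.8 rad/s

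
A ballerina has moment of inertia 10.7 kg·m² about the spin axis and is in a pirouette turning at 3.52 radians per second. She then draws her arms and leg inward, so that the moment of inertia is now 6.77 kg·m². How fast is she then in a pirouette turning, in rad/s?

Angular momentum about the spin axis is conserved since the torque about it is zero.
ω₂ = I₁ω₁ / I₂ = (10.70)(3.52 rad/s) / (6.770) = 5.563 rad/s.

ω₂ ≈ 5.56 rad/s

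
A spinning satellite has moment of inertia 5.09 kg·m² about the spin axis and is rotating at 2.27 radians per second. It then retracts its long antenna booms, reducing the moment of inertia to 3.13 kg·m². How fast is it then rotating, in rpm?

ω₂ ≈ 35.3 rpm

Angular momentum about the spin axis is conserved since the torque about it is zero.
ω₂ = I₁ω₁ / I₂ = (5.090)(2.27 rad/s) / (3.130) = 3.691 rad/s = 35.25 rpm.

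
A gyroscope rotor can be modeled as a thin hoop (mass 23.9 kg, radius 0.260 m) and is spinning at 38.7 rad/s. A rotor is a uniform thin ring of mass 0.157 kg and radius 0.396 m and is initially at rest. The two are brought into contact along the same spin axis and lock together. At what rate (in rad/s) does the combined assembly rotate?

|ω_f| ≈ 38.1 rad/s

No external torque acts about the common axis, so total angular momentum is conserved.
Moments of inertia: I_A = (23.9)(0.260)² = 1.616 kg·m²; I_B = (0.157)(0.396)² = 0.02462 kg·m².
Taking A's sense as positive: L = (1.616)(38.7) = 62.53 kg·m²·rad/s.
Combined I = 1.616 + 0.02462 = 1.640 kg·m².
ω_f = L / I = 62.53 / 1.640 = 38.12 rad/s.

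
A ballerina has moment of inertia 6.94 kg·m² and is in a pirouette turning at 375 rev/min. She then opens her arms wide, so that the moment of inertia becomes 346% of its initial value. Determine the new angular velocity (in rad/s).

No external torque acts about the spin axis, so angular momentum is conserved.
I₂ = 3.46 × 6.94 = 24.01 kg·m².
ω₂ = I₁ω₁ / I₂ = (6.940)(375 rpm) / (24.01) = 108.4 rpm = 11.35 rad/s.

ω₂ ≈ 11.3 rad/s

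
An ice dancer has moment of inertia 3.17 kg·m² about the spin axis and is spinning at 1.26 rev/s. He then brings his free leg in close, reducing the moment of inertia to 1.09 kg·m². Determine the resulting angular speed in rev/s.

ω₂ ≈ 3.66 rev/s

With no external torque about the axis, L is conserved: I₁ω₁ = I₂ω₂.
ω₂ = I₁ω₁ / I₂ = (3.170)(1.26 rev/s) / (1.090) = 3.664 rev/s.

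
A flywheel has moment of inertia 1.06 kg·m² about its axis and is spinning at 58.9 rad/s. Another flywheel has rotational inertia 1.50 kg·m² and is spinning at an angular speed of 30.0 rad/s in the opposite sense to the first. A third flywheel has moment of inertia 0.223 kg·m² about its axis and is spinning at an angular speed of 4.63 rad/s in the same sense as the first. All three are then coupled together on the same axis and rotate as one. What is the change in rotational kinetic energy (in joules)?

No external torque acts about the common axis, so total angular momentum is conserved.
Taking A's sense as positive: L = (1.060)(58.9) − (1.500)(30.0) + (0.2230)(4.63) = 18.47 kg·m²·rad/s.
Combined I = 1.060 + 1.500 + 0.2230 = 2.783 kg·m².
ω_f = L / I = 18.47 / 2.783 = 6.635 rad/s.
KE_i = ½ΣIω² = 2516 J; KE_f = ½(2.783)(6.635)² = 61.27 J.

ΔKE ≈ -2450 J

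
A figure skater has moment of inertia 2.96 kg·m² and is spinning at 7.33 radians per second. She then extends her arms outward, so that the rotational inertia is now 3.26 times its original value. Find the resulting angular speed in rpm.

No external torque acts about the spin axis, so angular momentum is conserved.
I₂ = 3.26 × 2.96 = 9.650 kg·m².
ω₂ = I₁ω₁ / I₂ = (2.960)(7.33 rad/s) / (9.650) = 2.248 rad/s = 21.47 rpm.

ω₂ ≈ 21.5 rpm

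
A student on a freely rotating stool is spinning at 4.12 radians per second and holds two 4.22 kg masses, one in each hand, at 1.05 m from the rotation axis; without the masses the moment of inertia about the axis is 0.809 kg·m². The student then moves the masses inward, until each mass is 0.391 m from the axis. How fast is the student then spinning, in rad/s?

ω₂ ≈ 19.8 rad/s

With no external torque about the axis, L is conserved: I₁ω₁ = I₂ω₂.
I₁ = 0.809 + 2(4.22)(1.05)² = 10.11 kg·m²; I₂ = 0.809 + 2(4.22)(0.391)² = 2.099 kg·m².
ω₂ = I₁ω₁ / I₂ = (10.11)(4.12 rad/s) / (2.099) = 19.85 rad/s.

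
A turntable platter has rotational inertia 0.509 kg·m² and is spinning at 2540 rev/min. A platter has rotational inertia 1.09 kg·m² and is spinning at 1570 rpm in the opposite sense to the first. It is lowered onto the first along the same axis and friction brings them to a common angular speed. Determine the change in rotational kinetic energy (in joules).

No external torque acts about the common axis, so total angular momentum is conserved.
Taking A's sense as positive: L = (0.5090)(2540) − (1.090)(1570) = -418.4 kg·m²·rpm.
Combined I = 0.5090 + 1.090 = 1.599 kg·m².
ω_f = L / I = -418.4 / 1.599 = -261.7 rpm.
KE_i = ½ΣIω² = 32740 J; KE_f = ½(1.599)(27.40)² = 600.4 J.

ΔKE ≈ -32100 J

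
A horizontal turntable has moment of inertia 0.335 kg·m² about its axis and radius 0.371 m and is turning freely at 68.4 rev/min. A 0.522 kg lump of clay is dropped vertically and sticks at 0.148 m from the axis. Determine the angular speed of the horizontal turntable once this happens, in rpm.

ω_f ≈ 66.1 rpm

No external torque acts about the axis; L_before = L_after.
Added inertia Σmr² = (0.522)(0.148)² = 0.01143 kg·m²; I_f = 0.3350 + 0.01143 = 0.3464 kg·m².
ω_f = I_p ω_i / I_f = (0.3350)(68.4) / 0.3464 = 66.14 rpm.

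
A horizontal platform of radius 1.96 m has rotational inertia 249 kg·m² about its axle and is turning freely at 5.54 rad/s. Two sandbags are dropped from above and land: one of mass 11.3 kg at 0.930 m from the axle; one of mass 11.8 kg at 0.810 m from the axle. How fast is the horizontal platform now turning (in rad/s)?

ω_f ≈ 5.18 rad/s

The added mass arrives with no angular momentum about the axle, and any external torque about the axle is negligible, so the system's angular momentum is conserved.
Added inertia Σmr² = (11.3)(0.930)² + (11.8)(0.810)² = 17.52 kg·m²; I_f = 249.0 + 17.52 = 266.5 kg·m².
ω_f = I_p ω_i / I_f = (249.0)(5.54) / 266.5 = 5.176 rad/s.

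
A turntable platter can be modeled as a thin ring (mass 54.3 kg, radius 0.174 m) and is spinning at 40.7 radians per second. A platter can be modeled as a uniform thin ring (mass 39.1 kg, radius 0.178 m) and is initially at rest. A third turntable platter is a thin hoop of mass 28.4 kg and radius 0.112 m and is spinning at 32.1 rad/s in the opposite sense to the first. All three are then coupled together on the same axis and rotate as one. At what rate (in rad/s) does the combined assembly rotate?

|ω_f| ≈ 17.1 rad/s

The coupling torques are internal; angular momentum about the shared axis is conserved.
Moments of inertia: I_A = (54.3)(0.174)² = 1.644 kg·m²; I_B = (39.1)(0.178)² = 1.239 kg·m²; I_C = (28.4)(0.112)² = 0.3562 kg·m².
Taking A's sense as positive: L = (1.644)(40.7) − (0.3562)(32.1) = 55.47 kg·m²·rad/s.
Combined I = 1.644 + 1.239 + 0.3562 = 3.239 kg·m².
ω_f = L / I = 55.47 / 3.239 = 17.13 rad/s.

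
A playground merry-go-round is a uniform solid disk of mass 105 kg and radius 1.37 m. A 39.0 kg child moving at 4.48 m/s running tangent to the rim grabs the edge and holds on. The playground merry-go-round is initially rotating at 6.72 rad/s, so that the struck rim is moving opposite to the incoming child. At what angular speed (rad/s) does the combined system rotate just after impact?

The axle reaction passes through the axle and exerts no torque about it; angular momentum about the axle is conserved through the impact.
I_p = ½(105)(1.37)² = 98.54 kg·m². Taking the sense of the child's angular momentum as positive, L_{child} = m v R = (39.0)(4.48)(1.37) = 239.4 kg·m²/s.
L_i = −I_p ω_p + m v R = −(98.54)(6.72) + 239.4 = -422.8 kg·m²/s.
After sticking, I_f = I_p + m R² = 98.54 + (39.0)(1.37)² = 171.7 kg·m².
ω_f = L_i / I_f = -422.8 / 171.7 = -2.462 rad/s.

|ω_f| ≈ 2.46 rad/s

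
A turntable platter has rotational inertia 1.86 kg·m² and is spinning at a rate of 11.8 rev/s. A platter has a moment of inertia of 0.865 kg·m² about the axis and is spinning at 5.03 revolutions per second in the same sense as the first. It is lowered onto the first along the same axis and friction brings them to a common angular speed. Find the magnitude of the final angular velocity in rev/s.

The coupling torques are internal; angular momentum about the shared axis is conserved.
Taking A's sense as positive: L = (1.860)(11.8) + (0.8650)(5.03) = 26.30 kg·m²·rev/s.
Combined I = 1.860 + 0.8650 = 2.725 kg·m².
ω_f = L / I = 26.30 / 2.725 = 9.651 rev/s.

|ω_f| ≈ 9.65 rev/s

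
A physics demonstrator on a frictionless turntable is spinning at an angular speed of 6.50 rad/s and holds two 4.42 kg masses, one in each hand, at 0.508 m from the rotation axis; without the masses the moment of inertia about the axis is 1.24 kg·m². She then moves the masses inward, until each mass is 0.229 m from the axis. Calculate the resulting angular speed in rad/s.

ω₂ ≈ 13.4 rad/s

With no external torque about the axis, L is conserved: I₁ω₁ = I₂ω₂.
I₁ = 1.24 + 2(4.42)(0.508)² = 3.521 kg·m²; I₂ = 1.24 + 2(4.42)(0.229)² = 1.704 kg·m².
ω₂ = I₁ω₁ / I₂ = (3.521)(6.50 rad/s) / (1.704) = 13.44 rad/s.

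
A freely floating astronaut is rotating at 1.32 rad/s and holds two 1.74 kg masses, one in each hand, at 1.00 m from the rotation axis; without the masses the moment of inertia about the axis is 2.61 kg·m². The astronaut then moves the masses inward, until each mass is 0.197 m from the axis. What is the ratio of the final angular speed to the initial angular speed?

Angular momentum about the spin axis is conserved since the torque about it is zero.
I₁ = 2.61 + 2(1.74)(1.00)² = 6.090 kg·m²; I₂ = 2.61 + 2(1.74)(0.197)² = 2.745 kg·m².
ω₂/ω₁ = I₁/I₂ = 6.090 / 2.745 = 2.219.

ω₂/ω₁ ≈ 2.22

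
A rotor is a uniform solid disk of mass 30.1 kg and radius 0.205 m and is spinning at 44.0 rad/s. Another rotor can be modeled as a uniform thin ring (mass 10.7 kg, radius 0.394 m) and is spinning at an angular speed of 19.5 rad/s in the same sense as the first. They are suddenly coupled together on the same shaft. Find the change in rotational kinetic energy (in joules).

ΔKE ≈ -137 J

The coupling torques are internal; angular momentum about the shared axis is conserved.
Moments of inertia: I_A = ½(30.1)(0.205)² = 0.6325 kg·m²; I_B = (10.7)(0.394)² = 1.661 kg·m².
Taking A's sense as positive: L = (0.6325)(44.0) + (1.661)(19.5) = 60.22 kg·m²·rad/s.
Combined I = 0.6325 + 1.661 = 2.294 kg·m².
ω_f = L / I = 60.22 / 2.294 = 26.26 rad/s.
KE_i = ½ΣIω² = 928.0 J; KE_f = ½(2.294)(26.26)² = 790.6 J.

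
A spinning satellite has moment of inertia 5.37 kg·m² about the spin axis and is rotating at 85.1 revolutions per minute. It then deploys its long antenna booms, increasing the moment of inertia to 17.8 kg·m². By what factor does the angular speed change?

ω₂/ω₁ ≈ 0.302

Angular momentum about the spin axis is conserved since the torque about it is zero.
ω₂/ω₁ = I₁/I₂ = 5.370 / 17.80 = 0.3017.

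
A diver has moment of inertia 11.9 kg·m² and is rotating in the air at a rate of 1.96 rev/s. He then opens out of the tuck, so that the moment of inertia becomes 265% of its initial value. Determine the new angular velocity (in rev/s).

With no external torque about the axis, L is conserved: I₁ω₁ = I₂ω₂.
I₂ = 2.65 × 11.9 = 31.54 kg·m².
ω₂ = I₁ω₁ / I₂ = (11.90)(1.96 rev/s) / (31.54) = 0.7396 rev/s.

ω₂ ≈ 0.740 rev/s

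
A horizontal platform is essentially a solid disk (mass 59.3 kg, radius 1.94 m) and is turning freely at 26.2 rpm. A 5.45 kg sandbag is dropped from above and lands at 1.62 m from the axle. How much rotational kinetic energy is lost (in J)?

The added mass arrives with no angular momentum about the axle, and any external torque about the axle is negligible, so the system's angular momentum is conserved.
I_p = ½(59.3)(1.94)² = 111.6 kg·m².
Added inertia Σmr² = (5.45)(1.62)² = 14.30 kg·m²; I_f = 111.6 + 14.30 = 125.9 kg·m².
ω_f = I_p ω_i / I_f = (111.6)(26.2) / 125.9 = 23.22 rpm.
KE_i = ½(111.6)(2.744 rad/s)² = 420.0 J; KE_f = ½(125.9)(2.432)² = 372.3 J.

energy lost ≈ 47.7 J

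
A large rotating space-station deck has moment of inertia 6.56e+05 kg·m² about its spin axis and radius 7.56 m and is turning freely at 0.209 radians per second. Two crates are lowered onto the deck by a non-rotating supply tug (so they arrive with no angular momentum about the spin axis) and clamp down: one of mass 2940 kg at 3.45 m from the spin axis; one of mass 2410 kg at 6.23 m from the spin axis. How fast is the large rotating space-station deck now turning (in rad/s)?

The added mass arrives with no angular momentum about the spin axis, and any external torque about the spin axis is negligible, so the system's angular momentum is conserved.
Added inertia Σmr² = (2940)(3.45)² + (2410)(6.23)² = 1.285e+05 kg·m²; I_f = 6.560e+05 + 1.285e+05 = 7.845e+05 kg·m².
ω_f = I_p ω_i / I_f = (6.560e+05)(0.209) / 7.845e+05 = 0.1748 rad/s.

ω_f ≈ 0.175 rad/s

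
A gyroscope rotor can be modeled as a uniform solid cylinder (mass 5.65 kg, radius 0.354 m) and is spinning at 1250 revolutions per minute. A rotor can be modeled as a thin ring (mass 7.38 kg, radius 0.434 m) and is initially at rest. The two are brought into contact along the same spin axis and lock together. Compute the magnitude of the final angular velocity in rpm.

|ω_f| ≈ 254 rpm

The coupling torques are internal; angular momentum about the shared axis is conserved.
Moments of inertia: I_A = ½(5.65)(0.354)² = 0.3540 kg·m²; I_B = (7.38)(0.434)² = 1.390 kg·m².
Taking A's sense as positive: L = (0.3540)(1250) = 442.5 kg·m²·rpm.
Combined I = 0.3540 + 1.390 = 1.744 kg·m².
ω_f = L / I = 442.5 / 1.744 = 253.7 rpm.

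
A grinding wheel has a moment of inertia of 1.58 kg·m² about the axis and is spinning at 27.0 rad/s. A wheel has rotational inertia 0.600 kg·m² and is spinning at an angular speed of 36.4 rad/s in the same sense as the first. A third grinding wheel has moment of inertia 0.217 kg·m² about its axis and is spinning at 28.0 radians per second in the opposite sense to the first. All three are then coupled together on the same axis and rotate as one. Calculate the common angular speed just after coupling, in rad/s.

No external torque acts about the common axis, so total angular momentum is conserved.
Taking A's sense as positive: L = (1.580)(27.0) + (0.6000)(36.4) − (0.2170)(28.0) = 58.42 kg·m²·rad/s.
Combined I = 1.580 + 0.6000 + 0.2170 = 2.397 kg·m².
ω_f = L / I = 58.42 / 2.397 = 24.37 rad/s.

|ω_f| ≈ 24.4 rad/s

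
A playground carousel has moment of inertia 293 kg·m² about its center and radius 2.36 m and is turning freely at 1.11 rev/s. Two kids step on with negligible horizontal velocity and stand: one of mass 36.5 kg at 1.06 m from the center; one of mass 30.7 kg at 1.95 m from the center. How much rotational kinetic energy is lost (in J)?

No external torque acts about the center; L_before = L_after.
Added inertia Σmr² = (36.5)(1.06)² + (30.7)(1.95)² = 157.7 kg·m²; I_f = 293.0 + 157.7 = 450.7 kg·m².
ω_f = I_p ω_i / I_f = (293.0)(1.11) / 450.7 = 0.7215 rev/s.
KE_i = ½(293.0)(6.974 rad/s)² = 7126 J; KE_f = ½(450.7)(4.534)² = 4632 J.

energy lost ≈ 2490 J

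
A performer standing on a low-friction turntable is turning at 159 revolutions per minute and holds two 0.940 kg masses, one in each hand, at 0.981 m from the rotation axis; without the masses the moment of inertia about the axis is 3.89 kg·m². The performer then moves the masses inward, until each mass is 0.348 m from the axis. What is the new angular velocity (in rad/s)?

With no external torque about the axis, L is conserved: I₁ω₁ = I₂ω₂.
I₁ = 3.89 + 2(0.940)(0.981)² = 5.699 kg·m²; I₂ = 3.89 + 2(0.940)(0.348)² = 4.118 kg·m².
ω₂ = I₁ω₁ / I₂ = (5.699)(159 rpm) / (4.118) = 220.1 rpm = 23.05 rad/s.

ω₂ ≈ 23.0 rad/s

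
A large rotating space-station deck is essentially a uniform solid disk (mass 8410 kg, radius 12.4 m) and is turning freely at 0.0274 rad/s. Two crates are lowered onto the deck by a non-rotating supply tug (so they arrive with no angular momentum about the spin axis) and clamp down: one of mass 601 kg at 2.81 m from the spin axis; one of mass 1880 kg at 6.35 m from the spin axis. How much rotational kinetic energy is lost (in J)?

energy lost ≈ 26.9 J

No external torque acts about the spin axis; L_before = L_after.
I_p = ½(8410)(12.4)² = 6.466e+05 kg·m².
Added inertia Σmr² = (601)(2.81)² + (1880)(6.35)² = 80550 kg·m²; I_f = 6.466e+05 + 80550 = 7.271e+05 kg·m².
ω_f = I_p ω_i / I_f = (6.466e+05)(0.0274) / 7.271e+05 = 0.02436 rad/s.
KE_i = ½(6.466e+05)(0.02740 rad/s)² = 242.7 J; KE_f = ½(7.271e+05)(0.02436)² = 215.8 J.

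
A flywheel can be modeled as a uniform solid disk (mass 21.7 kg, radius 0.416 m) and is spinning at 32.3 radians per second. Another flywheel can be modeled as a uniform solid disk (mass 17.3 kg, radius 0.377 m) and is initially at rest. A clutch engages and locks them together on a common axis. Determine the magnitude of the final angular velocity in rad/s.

|ω_f| ≈ 19.5 rad/s

The coupling torques are internal; angular momentum about the shared axis is conserved.
Moments of inertia: I_A = ½(21.7)(0.416)² = 1.878 kg·m²; I_B = ½(17.3)(0.377)² = 1.229 kg·m².
Taking A's sense as positive: L = (1.878)(32.3) = 60.65 kg·m²·rad/s.
Combined I = 1.878 + 1.229 = 3.107 kg·m².
ω_f = L / I = 60.65 / 3.107 = 19.52 rad/s.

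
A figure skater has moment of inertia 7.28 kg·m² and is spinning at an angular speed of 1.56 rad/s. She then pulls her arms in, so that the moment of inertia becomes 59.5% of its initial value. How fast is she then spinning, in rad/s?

ω₂ ≈ 2.62 rad/s

With no external torque about the axis, L is conserved: I₁ω₁ = I₂ω₂.
I₂ = 0.595 × 7.28 = 4.332 kg·m².
ω₂ = I₁ω₁ / I₂ = (7.280)(1.56 rad/s) / (4.332) = 2.622 rad/s.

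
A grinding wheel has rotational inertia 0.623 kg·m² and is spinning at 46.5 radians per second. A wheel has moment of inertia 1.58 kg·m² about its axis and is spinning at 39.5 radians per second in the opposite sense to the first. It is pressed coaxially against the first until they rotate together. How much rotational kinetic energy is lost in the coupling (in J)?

ΔKE lost ≈ 1650 J

The coupling torques are internal; angular momentum about the shared axis is conserved.
Taking A's sense as positive: L = (0.6230)(46.5) − (1.580)(39.5) = -33.44 kg·m²·rad/s.
Combined I = 0.6230 + 1.580 = 2.203 kg·m².
ω_f = L / I = -33.44 / 2.203 = -15.18 rad/s.
KE_i = ½ΣIω² = 1906 J; KE_f = ½(2.203)(15.18)² = 253.8 J.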